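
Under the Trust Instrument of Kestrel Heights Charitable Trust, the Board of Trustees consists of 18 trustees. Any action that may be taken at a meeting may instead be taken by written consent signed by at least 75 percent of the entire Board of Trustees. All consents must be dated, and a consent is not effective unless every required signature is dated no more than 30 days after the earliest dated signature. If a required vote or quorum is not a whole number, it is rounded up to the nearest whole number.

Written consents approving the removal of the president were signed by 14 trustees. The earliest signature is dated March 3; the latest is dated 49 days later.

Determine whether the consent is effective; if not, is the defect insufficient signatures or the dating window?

Signatures required: at least 75 percent of 18 — 3/4 of 18 = 13.50, rounded up to 14, so 14 needed; 14 signed. Sufficient.
Dating window: the latest signature is 49 days after the earliest; the limit is 30 days. Outside the window.

Not effective — dating-window requirement not satisfied.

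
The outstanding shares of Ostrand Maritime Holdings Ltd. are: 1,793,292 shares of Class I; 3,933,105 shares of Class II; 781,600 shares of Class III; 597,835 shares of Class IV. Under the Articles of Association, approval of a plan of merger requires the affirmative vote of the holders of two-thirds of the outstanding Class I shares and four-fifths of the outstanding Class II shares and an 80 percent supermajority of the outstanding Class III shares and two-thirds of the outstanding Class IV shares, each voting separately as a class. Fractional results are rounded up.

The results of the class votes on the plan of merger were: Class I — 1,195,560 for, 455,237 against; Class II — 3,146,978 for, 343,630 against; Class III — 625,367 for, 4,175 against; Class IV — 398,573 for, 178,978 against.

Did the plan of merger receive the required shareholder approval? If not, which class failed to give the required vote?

Class I: 2/3 of 1793292 = 1195528; 1,195,528 required, 1,195,560 in favor — approved.
Class II: 4/5 of 3933105 = 3146484; 3,146,484 required, 3,146,978 in favor — approved.
Class III: 4/5 of 781600 = 625280; 625,280 required, 625,367 in favor — approved.
Class IV: 2/3 of 597835 = 398556.67, rounded up to 398557; 398,557 required, 398,573 in favor — approved.

Approved — every class gave the required vote.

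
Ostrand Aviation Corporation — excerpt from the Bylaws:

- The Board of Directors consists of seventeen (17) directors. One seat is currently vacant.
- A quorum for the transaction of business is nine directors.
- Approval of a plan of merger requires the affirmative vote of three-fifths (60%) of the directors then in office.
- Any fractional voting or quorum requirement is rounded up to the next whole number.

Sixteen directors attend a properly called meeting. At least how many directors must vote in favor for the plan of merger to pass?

10

The plan of merger requires three-fifths of the directors then in office (16).
3/5 of 16 = 9.60, rounded up to 10.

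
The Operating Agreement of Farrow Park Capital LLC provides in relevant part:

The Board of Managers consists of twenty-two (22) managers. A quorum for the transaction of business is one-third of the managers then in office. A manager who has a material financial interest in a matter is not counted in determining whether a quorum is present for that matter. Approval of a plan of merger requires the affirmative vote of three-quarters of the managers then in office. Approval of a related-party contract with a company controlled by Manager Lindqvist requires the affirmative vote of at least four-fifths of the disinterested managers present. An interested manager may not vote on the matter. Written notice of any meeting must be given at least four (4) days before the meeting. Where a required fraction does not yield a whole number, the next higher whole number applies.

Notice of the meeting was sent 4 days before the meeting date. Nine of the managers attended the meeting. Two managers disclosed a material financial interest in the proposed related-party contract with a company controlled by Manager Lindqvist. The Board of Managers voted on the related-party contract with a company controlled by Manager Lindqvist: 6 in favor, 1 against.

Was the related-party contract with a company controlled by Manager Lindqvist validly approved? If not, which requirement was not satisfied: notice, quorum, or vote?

Invalid — quorum requirement not satisfied.

Notice: 4 days given; 4 required (4 ≥ 4). Satisfied.
Quorum: 9 present, but the 2 interested managers do not count, leaving 7. Quorum is 8. Not satisfied.
Vote: the related-party contract with a company controlled by Manager Lindqvist requires four-fifths of the disinterested managers present (9 − 2 = 7). 4/5 of 7 = 5.60, rounded up to 6, so 6 affirmative votes are needed; 6 voted in favor. Satisfied. (Moot — without a quorum no business can be validly transacted.)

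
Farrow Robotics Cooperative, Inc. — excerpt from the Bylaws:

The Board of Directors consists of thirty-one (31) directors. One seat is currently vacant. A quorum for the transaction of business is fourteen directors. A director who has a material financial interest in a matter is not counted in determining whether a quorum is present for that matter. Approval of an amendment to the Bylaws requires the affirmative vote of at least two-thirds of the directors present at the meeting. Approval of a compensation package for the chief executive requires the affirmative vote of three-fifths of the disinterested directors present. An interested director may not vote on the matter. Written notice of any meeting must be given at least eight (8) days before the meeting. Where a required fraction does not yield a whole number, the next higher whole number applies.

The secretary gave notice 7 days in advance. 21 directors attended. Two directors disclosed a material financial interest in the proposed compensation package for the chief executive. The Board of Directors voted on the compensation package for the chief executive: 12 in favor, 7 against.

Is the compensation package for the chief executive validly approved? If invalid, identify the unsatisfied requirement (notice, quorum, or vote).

Invalid — notice requirement not satisfied.

Notice: 7 days given; 8 required (7 < 8). Not satisfied.
Quorum: 21 present, but the 2 interested directors do not count, leaving 19. Quorum is 14. Satisfied.
Vote: the compensation package for the chief executive requires three-fifths of the disinterested directors present (21 − 2 = 19). 3/5 of 19 = 11.40, rounded up to 12, so 12 affirmative votes are needed; 12 voted in favor. Satisfied.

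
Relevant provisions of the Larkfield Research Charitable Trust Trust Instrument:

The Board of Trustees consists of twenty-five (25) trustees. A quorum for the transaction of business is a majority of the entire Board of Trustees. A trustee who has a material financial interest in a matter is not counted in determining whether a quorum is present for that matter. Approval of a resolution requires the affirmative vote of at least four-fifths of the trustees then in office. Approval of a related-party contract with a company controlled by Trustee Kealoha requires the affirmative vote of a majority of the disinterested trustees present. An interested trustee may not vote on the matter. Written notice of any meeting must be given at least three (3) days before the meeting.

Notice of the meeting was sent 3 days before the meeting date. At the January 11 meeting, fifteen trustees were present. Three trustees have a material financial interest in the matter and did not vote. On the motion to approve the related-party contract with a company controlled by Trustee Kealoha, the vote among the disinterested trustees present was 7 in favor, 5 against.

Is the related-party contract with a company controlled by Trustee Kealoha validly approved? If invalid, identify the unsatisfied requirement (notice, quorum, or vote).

Invalid — quorum requirement not satisfied.

Notice: 3 days given; 3 required (3 ≥ 3). Satisfied.
Quorum: 15 present, but the 3 interested trustees do not count, leaving 12. Quorum is 13. Not satisfied.
Vote: the related-party contract with a company controlled by Trustee Kealoha requires a majority of the disinterested trustees present (15 − 3 = 12). A majority of 12 is 7, so 7 affirmative votes are needed; 7 voted in favor. Satisfied. (Moot — without a quorum no business can be validly transacted.)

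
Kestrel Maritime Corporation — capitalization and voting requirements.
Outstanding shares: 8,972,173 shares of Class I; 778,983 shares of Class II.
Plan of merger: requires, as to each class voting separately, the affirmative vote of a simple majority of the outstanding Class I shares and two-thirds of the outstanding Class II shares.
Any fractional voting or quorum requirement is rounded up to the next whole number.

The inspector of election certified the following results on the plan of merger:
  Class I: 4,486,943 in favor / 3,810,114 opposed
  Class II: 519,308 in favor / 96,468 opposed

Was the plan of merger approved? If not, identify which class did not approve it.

Class I: a majority of 8972173 is 4486087; 4,486,087 required, 4,486,943 in favor — approved.
Class II: 2/3 of 778983 = 519322; 519,322 required, 519,308 in favor — not approved.

Not approved — the Class II shares did not give the required vote.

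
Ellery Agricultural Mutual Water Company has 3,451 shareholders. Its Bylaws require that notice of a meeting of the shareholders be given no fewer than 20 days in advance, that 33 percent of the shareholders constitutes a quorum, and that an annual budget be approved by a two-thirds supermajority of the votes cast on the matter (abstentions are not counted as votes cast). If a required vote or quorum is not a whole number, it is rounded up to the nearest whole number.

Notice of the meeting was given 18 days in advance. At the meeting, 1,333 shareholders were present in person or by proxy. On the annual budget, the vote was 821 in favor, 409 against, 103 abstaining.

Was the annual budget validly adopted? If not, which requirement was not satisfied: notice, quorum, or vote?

Notice: 18 days given; 20 required. Not satisfied.
Quorum: 33% of 3,451 = 1,138.83, rounded up to 1,139; 1,333 present. Satisfied.
Vote: requires two-thirds of the votes cast (1,333 − 103 abstaining = 1,230); 2/3 of 1230 = 820, so 820 needed; 821 in favor. Satisfied.

Invalid — notice requirement not satisfied.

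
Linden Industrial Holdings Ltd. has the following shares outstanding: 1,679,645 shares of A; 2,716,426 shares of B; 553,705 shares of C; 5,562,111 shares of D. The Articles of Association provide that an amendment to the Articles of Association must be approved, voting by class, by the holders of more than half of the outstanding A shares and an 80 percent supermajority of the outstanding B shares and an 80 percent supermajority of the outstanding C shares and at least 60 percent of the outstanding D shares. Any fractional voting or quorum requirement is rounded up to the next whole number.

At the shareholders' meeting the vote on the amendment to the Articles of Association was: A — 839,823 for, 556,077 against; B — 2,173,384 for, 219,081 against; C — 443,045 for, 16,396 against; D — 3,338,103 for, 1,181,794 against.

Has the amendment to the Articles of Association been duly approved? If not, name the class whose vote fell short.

Approved — every class gave the required vote.

A: a majority of 1679645 is 839823; 839,823 required, 839,823 in favor — approved.
B: 4/5 of 2716426 = 2173140.80, rounded up to 2173141; 2,173,141 required, 2,173,384 in favor — approved.
C: 4/5 of 553705 = 442964; 442,964 required, 443,045 in favor — approved.
D: 3/5 of 5562111 = 3337266.60, rounded up to 3337267; 3,337,267 required, 3,338,103 in favor — approved.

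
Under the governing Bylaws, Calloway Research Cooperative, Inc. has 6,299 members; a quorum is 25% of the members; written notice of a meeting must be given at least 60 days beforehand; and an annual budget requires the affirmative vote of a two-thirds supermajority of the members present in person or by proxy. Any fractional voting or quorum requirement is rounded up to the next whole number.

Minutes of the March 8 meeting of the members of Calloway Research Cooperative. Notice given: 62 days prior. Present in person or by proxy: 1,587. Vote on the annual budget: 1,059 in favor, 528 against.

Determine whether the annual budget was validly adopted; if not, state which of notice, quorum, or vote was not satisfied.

Valid — all requirements satisfied.

Notice: 62 days given; 60 required. Satisfied.
Quorum: 25% of 6,299 = 1,574.75, rounded up to 1,575; 1,587 present. Satisfied.
Vote: requires two-thirds of those present (1,587); 2/3 of 1587 = 1058, so 1,058 needed; 1,059 in favor. Satisfied.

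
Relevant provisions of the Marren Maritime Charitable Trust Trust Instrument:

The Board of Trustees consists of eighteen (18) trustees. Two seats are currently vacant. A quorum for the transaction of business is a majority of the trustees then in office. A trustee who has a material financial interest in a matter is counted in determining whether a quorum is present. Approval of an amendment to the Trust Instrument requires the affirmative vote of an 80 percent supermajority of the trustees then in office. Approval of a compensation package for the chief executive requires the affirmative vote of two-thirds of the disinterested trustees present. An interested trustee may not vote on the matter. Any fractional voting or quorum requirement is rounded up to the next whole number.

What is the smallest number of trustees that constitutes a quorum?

A majority of 16 is 9.

9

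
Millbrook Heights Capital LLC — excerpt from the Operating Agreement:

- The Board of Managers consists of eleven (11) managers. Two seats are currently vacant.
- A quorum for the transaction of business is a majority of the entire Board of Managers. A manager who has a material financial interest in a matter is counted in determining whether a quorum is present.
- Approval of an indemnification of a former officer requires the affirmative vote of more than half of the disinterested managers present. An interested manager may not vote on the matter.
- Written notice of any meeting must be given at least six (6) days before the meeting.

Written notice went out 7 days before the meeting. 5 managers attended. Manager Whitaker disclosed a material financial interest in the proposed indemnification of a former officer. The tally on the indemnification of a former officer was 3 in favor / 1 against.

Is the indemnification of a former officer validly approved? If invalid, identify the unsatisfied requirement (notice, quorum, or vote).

Notice: 7 days given; 6 required (7 ≥ 6). Satisfied.
Quorum: 5 present (interested managers count toward quorum); quorum is 6. Not satisfied.
Vote: the indemnification of a former officer requires a majority of the disinterested managers present (5 − 1 = 4). A majority of 4 is 3, so 3 affirmative votes are needed; 3 voted in favor. Satisfied. (Moot — without a quorum no business can be validly transacted.)

Invalid — quorum requirement not satisfied.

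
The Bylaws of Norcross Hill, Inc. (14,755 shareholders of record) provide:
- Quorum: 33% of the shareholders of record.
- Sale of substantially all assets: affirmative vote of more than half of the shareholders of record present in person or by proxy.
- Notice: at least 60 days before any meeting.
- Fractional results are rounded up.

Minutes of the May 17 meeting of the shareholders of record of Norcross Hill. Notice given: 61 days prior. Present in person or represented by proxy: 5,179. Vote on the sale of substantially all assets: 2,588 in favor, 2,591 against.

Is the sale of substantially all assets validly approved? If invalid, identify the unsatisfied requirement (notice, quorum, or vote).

Notice: 61 days given; 60 required. Satisfied.
Quorum: 33% of 14,755 = 4,869.15, rounded up to 4,870; 5,179 present. Satisfied.
Vote: requires a majority of those present (5,179); a majority of 5179 is 2590, so 2,590 needed; 2,588 in favor. Not satisfied.

Invalid — vote requirement not satisfied.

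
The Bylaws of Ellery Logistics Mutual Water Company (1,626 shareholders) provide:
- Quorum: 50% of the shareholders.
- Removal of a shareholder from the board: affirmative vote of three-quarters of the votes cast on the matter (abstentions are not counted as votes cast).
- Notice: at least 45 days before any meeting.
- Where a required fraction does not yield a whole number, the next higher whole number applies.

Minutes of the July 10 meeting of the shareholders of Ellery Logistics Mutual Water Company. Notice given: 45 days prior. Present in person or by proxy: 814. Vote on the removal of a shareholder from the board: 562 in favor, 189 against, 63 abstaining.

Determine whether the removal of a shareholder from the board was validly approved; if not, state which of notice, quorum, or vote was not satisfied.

Notice: 45 days given; 45 required. Satisfied.
Quorum: 50% of 1,626 = 813; 814 present. Satisfied.
Vote: requires three-fourths of the votes cast (814 − 63 abstaining = 751); 3/4 of 751 = 563.25, rounded up to 564, so 564 needed; 562 in favor. Not satisfied.

Invalid — vote requirement not satisfied.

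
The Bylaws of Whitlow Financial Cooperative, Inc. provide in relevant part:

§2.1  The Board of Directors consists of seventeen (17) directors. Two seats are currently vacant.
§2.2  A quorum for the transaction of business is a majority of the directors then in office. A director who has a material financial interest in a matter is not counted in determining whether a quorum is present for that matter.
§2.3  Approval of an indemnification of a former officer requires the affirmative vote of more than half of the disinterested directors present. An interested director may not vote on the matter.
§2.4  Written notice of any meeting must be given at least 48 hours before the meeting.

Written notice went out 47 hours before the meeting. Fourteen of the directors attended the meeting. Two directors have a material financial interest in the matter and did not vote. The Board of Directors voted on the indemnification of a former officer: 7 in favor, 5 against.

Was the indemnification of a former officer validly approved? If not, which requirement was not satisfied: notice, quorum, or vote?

Notice: 47 hours given; 48 required (47 < 48). Not satisfied.
Quorum: 14 present, but the 2 interested directors do not count, leaving 12. Quorum is 8. Satisfied.
Vote: the indemnification of a former officer requires a majority of the disinterested directors present (14 − 2 = 12). A majority of 12 is 7, so 7 affirmative votes are needed; 7 voted in favor. Satisfied.

Invalid — notice requirement not satisfied.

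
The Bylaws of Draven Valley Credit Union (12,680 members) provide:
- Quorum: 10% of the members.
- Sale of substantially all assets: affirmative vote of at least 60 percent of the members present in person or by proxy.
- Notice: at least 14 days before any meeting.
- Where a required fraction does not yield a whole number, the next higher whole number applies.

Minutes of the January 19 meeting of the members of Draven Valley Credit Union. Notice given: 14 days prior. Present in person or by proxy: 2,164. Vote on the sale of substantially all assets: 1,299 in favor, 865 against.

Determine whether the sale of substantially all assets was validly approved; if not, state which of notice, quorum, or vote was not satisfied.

Valid — all requirements satisfied.

Notice: 14 days given; 14 required. Satisfied.
Quorum: 10% of 12,680 = 1,268; 2,164 present. Satisfied.
Vote: requires three-fifths of those present (2,164); 3/5 of 2164 = 1298.40, rounded up to 1299, so 1,299 needed; 1,299 in favor. Satisfied.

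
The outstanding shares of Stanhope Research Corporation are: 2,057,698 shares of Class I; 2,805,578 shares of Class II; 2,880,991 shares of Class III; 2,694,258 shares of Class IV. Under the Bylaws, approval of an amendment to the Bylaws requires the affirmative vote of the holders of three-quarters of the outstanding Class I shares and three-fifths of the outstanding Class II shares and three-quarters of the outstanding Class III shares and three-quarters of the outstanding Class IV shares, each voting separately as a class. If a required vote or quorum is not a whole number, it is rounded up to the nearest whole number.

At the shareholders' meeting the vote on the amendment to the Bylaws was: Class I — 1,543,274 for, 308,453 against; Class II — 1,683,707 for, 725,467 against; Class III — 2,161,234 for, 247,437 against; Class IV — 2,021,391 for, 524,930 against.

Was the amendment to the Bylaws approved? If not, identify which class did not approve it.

Approved — every class gave the required vote.

Class I: 3/4 of 2057698 = 1543273.50, rounded up to 1543274; 1,543,274 required, 1,543,274 in favor — approved.
Class II: 3/5 of 2805578 = 1683346.80, rounded up to 1683347; 1,683,347 required, 1,683,707 in favor — approved.
Class III: 3/4 of 2880991 = 2160743.25, rounded up to 2160744; 2,160,744 required, 2,161,234 in favor — approved.
Class IV: 3/4 of 2694258 = 2020693.50, rounded up to 2020694; 2,020,694 required, 2,021,391 in favor — approved.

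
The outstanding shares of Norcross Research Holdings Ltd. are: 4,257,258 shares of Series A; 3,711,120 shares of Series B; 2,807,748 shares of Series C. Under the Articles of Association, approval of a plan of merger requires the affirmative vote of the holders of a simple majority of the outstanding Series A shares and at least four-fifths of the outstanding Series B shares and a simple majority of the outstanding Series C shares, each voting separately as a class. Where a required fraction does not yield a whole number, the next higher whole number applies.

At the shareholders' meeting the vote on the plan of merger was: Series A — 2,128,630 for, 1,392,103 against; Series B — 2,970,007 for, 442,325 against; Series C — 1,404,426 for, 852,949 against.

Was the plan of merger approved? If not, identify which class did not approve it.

Series A: a majority of 4257258 is 2128630; 2,128,630 required, 2,128,630 in favor — approved.
Series B: 4/5 of 3711120 = 2968896; 2,968,896 required, 2,970,007 in favor — approved.
Series C: a majority of 2807748 is 1403875; 1,403,875 required, 1,404,426 in favor — approved.

Approved — every class gave the required vote.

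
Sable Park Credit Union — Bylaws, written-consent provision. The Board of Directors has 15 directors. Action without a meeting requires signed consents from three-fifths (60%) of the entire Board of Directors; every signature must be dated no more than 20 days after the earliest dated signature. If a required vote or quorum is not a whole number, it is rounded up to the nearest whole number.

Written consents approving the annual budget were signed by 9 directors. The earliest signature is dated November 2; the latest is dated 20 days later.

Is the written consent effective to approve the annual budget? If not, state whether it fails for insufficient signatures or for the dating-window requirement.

Signatures required: three-fifths (60%) of 15 — 3/5 of 15 = 9, so 9 needed; 9 signed. Sufficient.
Dating window: the latest signature is 20 days after the earliest; the limit is 20 days. Within the window.

Effective — both the signature and dating-window requirements are satisfied.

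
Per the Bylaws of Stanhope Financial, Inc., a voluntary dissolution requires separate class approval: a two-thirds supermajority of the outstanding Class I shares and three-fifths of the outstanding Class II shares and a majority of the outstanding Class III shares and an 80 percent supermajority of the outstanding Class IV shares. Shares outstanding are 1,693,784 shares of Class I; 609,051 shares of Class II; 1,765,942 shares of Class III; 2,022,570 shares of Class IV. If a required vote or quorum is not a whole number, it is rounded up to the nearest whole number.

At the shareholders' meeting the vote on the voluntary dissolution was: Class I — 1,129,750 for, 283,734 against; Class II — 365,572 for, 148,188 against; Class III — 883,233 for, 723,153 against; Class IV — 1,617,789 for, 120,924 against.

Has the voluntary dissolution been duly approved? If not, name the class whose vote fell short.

Class I: 2/3 of 1693784 = 1129189.33, rounded up to 1129190; 1,129,190 required, 1,129,750 in favor — approved.
Class II: 3/5 of 609051 = 365430.60, rounded up to 365431; 365,431 required, 365,572 in favor — approved.
Class III: a majority of 1765942 is 882972; 882,972 required, 883,233 in favor — approved.
Class IV: 4/5 of 2022570 = 1618056; 1,618,056 required, 1,617,789 in favor — not approved.

Not approved — the Class IV shares did not give the required vote.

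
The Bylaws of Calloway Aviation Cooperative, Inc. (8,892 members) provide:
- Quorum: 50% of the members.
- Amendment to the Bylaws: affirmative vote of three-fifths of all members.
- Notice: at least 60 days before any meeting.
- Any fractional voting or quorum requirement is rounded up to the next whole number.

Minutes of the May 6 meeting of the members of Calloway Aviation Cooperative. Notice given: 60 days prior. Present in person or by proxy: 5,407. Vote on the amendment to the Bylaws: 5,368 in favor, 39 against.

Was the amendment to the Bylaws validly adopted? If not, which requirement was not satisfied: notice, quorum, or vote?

Notice: 60 days given; 60 required. Satisfied.
Quorum: 50% of 8,892 = 4,446; 5,407 present. Satisfied.
Vote: requires three-fifths of all members (8,892); 3/5 of 8892 = 5335.20, rounded up to 5336, so 5,336 needed; 5,368 in favor. Satisfied.

Valid — all requirements satisfied.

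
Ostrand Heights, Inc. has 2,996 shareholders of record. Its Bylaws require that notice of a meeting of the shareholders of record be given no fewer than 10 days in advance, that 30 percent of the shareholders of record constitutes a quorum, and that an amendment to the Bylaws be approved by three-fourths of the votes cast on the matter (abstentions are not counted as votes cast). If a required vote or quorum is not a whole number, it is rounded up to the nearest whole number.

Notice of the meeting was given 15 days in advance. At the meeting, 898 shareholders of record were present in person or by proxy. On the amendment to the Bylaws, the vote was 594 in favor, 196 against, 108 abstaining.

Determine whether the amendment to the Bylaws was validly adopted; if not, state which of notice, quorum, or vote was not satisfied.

Notice: 15 days given; 10 required. Satisfied.
Quorum: 30% of 2,996 = 898.80, rounded up to 899; 898 present. Not satisfied.
Vote: requires three-fourths of the votes cast (898 − 108 abstaining = 790); 3/4 of 790 = 592.50, rounded up to 593, so 593 needed; 594 in favor. Satisfied.

Invalid — quorum requirement not satisfied.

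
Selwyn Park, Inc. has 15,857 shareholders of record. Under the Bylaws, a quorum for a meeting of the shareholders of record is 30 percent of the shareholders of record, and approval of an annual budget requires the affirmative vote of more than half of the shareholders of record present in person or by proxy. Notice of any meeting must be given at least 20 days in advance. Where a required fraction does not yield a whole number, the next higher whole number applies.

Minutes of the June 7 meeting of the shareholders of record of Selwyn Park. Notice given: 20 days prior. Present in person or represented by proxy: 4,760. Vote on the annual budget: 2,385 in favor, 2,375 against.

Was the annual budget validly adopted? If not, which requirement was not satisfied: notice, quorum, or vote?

Valid — all requirements satisfied.

Notice: 20 days given; 20 required. Satisfied.
Quorum: 30% of 15,857 = 4,757.10, rounded up to 4,758; 4,760 present. Satisfied.
Vote: requires a majority of those present (4,760); a majority of 4760 is 2381, so 2,381 needed; 2,385 in favor. Satisfied.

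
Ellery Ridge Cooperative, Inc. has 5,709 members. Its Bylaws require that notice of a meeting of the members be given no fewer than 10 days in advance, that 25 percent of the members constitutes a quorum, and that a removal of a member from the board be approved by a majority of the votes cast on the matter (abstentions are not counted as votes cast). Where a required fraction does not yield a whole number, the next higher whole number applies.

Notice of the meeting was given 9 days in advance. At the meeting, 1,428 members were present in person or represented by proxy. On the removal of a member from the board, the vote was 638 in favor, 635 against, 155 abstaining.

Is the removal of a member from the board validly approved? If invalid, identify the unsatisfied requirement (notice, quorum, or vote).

Invalid — notice requirement not satisfied.

Notice: 9 days given; 10 required. Not satisfied.
Quorum: 25% of 5,709 = 1,427.25, rounded up to 1,428; 1,428 present. Satisfied.
Vote: requires a majority of the votes cast (1,428 − 155 abstaining = 1,273); a majority of 1273 is 637, so 637 needed; 638 in favor. Satisfied.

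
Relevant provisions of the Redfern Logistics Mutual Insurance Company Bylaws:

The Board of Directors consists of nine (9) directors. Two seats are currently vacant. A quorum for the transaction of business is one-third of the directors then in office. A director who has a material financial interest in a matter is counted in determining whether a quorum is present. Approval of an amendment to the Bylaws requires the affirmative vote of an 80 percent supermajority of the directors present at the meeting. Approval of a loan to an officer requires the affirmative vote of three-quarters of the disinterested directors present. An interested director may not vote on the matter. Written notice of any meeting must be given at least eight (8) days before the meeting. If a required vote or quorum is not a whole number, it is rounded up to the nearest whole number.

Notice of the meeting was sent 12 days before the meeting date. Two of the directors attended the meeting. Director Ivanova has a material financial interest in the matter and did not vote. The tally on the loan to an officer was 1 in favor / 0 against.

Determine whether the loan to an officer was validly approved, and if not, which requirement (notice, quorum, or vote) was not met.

Invalid — quorum requirement not satisfied.

Notice: 12 days given; 8 required (12 ≥ 8). Satisfied.
Quorum: 2 present (interested directors count toward quorum); quorum is 3. Not satisfied.
Vote: the loan to an officer requires three-fourths of the disinterested directors present (2 − 1 = 1). 3/4 of 1 = 0.75, rounded up to 1, so 1 affirmative vote is needed; 1 voted in favor. Satisfied. (Moot — without a quorum no business can be validly transacted.)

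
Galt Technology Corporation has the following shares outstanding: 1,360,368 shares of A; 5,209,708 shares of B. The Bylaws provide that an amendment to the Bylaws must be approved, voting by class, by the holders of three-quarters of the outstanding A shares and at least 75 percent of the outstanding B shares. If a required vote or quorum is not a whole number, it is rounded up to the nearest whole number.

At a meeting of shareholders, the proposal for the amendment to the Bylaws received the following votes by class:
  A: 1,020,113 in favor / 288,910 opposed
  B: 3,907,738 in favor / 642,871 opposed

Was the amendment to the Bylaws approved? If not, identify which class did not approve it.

Not approved — the A shares did not give the required vote.

A: 3/4 of 1360368 = 1020276; 1,020,276 required, 1,020,113 in favor — not approved.
B: 3/4 of 5209708 = 3907281; 3,907,281 required, 3,907,738 in favor — approved.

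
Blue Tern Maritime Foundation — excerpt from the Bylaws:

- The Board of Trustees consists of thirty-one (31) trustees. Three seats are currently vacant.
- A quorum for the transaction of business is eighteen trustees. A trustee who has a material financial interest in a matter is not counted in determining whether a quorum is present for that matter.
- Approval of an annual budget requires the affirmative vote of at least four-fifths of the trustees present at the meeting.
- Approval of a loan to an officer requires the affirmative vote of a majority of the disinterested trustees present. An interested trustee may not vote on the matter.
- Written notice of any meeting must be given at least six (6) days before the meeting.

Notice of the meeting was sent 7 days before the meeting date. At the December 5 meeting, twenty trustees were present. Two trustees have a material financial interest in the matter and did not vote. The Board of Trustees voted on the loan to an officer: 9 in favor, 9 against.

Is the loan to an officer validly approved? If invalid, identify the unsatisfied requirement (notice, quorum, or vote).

Invalid — vote requirement not satisfied.

Notice: 7 days given; 6 required (7 ≥ 6). Satisfied.
Quorum: 20 present, but the 2 interested trustees do not count, leaving 18. Quorum is 18. Satisfied.
Vote: the loan to an officer requires a majority of the disinterested trustees present (20 − 2 = 18). A majority of 18 is 10, so 10 affirmative votes are needed; 9 voted in favor. Not satisfied.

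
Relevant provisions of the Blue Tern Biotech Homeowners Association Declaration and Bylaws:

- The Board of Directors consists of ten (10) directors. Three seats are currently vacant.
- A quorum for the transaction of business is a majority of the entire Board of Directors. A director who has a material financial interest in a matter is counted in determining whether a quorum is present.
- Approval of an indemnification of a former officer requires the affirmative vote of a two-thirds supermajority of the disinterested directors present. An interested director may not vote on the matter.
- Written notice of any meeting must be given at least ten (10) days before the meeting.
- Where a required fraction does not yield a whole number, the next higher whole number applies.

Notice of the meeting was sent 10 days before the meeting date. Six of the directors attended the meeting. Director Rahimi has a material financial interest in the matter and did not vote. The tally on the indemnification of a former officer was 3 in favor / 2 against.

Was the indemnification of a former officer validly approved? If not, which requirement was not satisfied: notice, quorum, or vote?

Notice: 10 days given; 10 required (10 ≥ 10). Satisfied.
Quorum: 6 present (interested directors count toward quorum); quorum is 6. Satisfied.
Vote: the indemnification of a former officer requires two-thirds of the disinterested directors present (6 − 1 = 5). 2/3 of 5 = 3.33, rounded up to 4, so 4 affirmative votes are needed; 3 voted in favor. Not satisfied.

Invalid — vote requirement not satisfied.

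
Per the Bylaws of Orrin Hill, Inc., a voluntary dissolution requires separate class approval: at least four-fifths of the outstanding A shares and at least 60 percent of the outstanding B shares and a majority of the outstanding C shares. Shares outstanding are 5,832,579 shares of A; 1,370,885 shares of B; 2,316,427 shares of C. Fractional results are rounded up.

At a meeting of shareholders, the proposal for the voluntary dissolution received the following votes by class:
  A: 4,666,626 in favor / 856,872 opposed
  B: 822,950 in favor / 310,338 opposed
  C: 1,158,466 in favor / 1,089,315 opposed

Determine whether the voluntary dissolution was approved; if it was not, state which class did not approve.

A: 4/5 of 5832579 = 4666063.20, rounded up to 4666064; 4,666,064 required, 4,666,626 in favor — approved.
B: 3/5 of 1370885 = 822531; 822,531 required, 822,950 in favor — approved.
C: a majority of 2316427 is 1158214; 1,158,214 required, 1,158,466 in favor — approved.

Approved — every class gave the required vote.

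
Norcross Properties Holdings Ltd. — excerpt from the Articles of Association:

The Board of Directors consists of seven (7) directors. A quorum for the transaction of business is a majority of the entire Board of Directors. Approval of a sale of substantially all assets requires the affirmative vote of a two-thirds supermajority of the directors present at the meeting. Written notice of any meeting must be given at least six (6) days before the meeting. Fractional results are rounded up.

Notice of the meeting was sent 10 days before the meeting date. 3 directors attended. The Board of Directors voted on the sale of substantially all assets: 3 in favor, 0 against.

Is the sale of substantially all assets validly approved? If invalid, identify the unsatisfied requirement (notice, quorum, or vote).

Invalid — quorum requirement not satisfied.

Notice: 10 days given; 6 required (10 ≥ 6). Satisfied.
Quorum: 3 present; quorum is 4. Not satisfied.
Vote: the sale of substantially all assets requires two-thirds of the directors present (3). 2/3 of 3 = 2, so 2 affirmative votes are needed; 3 voted in favor. Satisfied. (Moot — without a quorum no business can be validly transacted.)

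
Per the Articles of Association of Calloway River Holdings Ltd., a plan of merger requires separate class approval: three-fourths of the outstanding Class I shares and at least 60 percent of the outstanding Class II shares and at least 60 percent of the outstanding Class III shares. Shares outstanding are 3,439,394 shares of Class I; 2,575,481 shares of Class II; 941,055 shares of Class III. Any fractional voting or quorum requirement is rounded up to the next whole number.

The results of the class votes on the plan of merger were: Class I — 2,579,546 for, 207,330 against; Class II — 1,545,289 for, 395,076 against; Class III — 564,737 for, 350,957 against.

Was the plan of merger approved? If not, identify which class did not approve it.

Approved — every class gave the required vote.

Class I: 3/4 of 3439394 = 2579545.50, rounded up to 2579546; 2,579,546 required, 2,579,546 in favor — approved.
Class II: 3/5 of 2575481 = 1545288.60, rounded up to 1545289; 1,545,289 required, 1,545,289 in favor — approved.
Class III: 3/5 of 941055 = 564633; 564,633 required, 564,737 in favor — approved.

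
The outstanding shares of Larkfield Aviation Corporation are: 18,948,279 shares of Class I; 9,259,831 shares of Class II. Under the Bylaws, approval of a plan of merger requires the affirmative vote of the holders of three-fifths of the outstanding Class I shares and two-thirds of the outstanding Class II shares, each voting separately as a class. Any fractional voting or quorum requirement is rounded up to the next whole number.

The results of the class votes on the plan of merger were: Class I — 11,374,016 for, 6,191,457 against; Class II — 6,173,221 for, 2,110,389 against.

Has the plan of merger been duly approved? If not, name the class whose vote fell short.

Class I: 3/5 of 18948279 = 11368967.40, rounded up to 11368968; 11,368,968 required, 11,374,016 in favor — approved.
Class II: 2/3 of 9259831 = 6173220.67, rounded up to 6173221; 6,173,221 required, 6,173,221 in favor — approved.

Approved — every class gave the required vote.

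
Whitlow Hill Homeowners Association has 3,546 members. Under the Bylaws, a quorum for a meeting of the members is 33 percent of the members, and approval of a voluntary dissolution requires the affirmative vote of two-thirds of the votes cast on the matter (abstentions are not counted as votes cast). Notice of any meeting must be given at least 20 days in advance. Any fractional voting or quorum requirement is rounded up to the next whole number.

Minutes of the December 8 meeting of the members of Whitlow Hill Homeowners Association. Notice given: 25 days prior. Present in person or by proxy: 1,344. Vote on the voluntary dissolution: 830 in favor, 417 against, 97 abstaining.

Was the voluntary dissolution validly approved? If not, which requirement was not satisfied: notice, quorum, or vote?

Notice: 25 days given; 20 required. Satisfied.
Quorum: 33% of 3,546 = 1,170.18, rounded up to 1,171; 1,344 present. Satisfied.
Vote: requires two-thirds of the votes cast (1,344 − 97 abstaining = 1,247); 2/3 of 1247 = 831.33, rounded up to 832, so 832 needed; 830 in favor. Not satisfied.

Invalid — vote requirement not satisfied.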